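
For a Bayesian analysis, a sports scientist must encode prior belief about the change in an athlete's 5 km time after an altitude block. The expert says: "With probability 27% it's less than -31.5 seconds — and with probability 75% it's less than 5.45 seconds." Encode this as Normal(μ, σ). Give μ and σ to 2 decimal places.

μ = -13.91, σ = 28.70

For Normal(μ,σ), the p-quantile is μ + z_p·σ. Here z_{0.27} = -0.6128, z_{0.75} = 0.6745.
So -31.5 = μ − 0.6128σ and 5.45 = μ + 0.6745σ.
Subtracting: σ = (5.45 − -31.5)/(0.6745 − (-0.6128)) = 28.70.
Then μ = -31.5 − (-0.6128)·28.70 = -13.91.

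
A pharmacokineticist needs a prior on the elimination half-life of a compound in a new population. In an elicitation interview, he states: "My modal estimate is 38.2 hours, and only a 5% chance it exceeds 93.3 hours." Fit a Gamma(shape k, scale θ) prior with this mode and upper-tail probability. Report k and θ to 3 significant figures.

Gamma(k,θ) with k>1 has mode (k−1)θ, so θ = 38.2/(k−1).
Need P(X < 93.3) = 0.95 with θ tied to k this way. Start at k = 2, θ = 38.2: P(X<93.3) ≈ 0.701.
Too low — raise k to concentrate. Iterating converges to k ≈ 4.41.
Then θ = 38.2/(4.41−1) ≈ 11.2.

k ≈ 4.41, θ ≈ 11.2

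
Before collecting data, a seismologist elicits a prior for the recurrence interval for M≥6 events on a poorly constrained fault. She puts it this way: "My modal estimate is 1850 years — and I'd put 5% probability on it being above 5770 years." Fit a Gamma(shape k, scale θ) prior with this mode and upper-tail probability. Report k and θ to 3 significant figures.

Gamma(k,θ) with k>1 has mode (k−1)θ, so θ = 1850/(k−1).
Need P(X < 5770) = 0.95 with θ tied to k this way. Start at k = 2, θ = 1850: P(X<5770) ≈ 0.818.
Too low — raise k to concentrate. Iterating converges to k ≈ 3.04.
Then θ = 1850/(3.04−1) ≈ 909.

k ≈ 3.04, θ ≈ 909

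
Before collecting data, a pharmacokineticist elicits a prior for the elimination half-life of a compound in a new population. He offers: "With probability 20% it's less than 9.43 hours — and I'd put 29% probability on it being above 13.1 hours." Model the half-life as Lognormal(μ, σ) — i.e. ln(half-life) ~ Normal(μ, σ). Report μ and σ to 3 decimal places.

If T ~ Lognormal(μ,σ) then ln T ~ Normal(μ,σ), so the p-quantile of ln T is μ + z_p·σ.
ln(9.43) = 2.244 and ln(13.1) = 2.573; z_{0.2} = -0.8416, z_{0.71} = 0.5534.
σ = (2.573 − 2.244)/(0.5534 − (-0.8416)) = 0.236.
μ = 2.244 − (-0.8416)·0.236 = 2.442.

μ ≈ 2.442, σ ≈ 0.236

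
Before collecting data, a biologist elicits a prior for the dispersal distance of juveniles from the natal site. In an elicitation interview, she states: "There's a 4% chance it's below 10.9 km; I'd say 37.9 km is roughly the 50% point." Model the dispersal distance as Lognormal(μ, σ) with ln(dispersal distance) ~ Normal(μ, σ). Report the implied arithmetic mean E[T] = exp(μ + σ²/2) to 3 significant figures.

If T ~ Lognormal(μ,σ) then ln T ~ Normal(μ,σ), so the p-quantile of ln T is μ + z_p·σ.
ln(10.9) = 2.389 and ln(37.9) = 3.635; z_{0.04} = -1.751, z_{0.5} = 0.
σ = (3.635 − 2.389)/(0 − (-1.751)) = 0.712.
μ = 2.389 − (-1.751)·0.712 = 3.635.
E[T] = exp(μ + σ²/2) = exp(3.635 + 0.2533) = 48.8 km.

E[T] ≈ 48.8 km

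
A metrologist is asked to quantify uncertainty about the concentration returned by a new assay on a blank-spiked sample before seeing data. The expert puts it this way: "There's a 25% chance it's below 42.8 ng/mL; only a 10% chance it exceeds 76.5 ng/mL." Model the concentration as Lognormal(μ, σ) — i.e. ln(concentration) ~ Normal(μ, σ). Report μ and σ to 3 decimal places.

μ ≈ 3.957, σ ≈ 0.297

If T ~ Lognormal(μ,σ) then ln T ~ Normal(μ,σ), so the p-quantile of ln T is μ + z_p·σ.
ln(42.8) = 3.757 and ln(76.5) = 4.337; z_{0.25} = -0.6745, z_{0.9} = 1.282.
σ = (4.337 − 3.757)/(1.282 − (-0.6745)) = 0.297.
μ = 3.757 − (-0.6745)·0.297 = 3.957.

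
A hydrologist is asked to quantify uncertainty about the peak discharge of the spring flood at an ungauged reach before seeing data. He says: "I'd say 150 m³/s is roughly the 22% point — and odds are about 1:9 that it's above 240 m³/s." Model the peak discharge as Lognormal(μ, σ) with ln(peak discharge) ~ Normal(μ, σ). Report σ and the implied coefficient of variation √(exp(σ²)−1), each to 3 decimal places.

If T ~ Lognormal(μ,σ) then ln T ~ Normal(μ,σ), so the p-quantile of ln T is μ + z_p·σ.
ln(150) = 5.011 and ln(240) = 5.481; z_{0.22} = -0.7722, z_{0.9} = 1.282.
σ = (5.481 − 5.011)/(1.282 − (-0.7722)) = 0.229.
μ = 5.011 − (-0.7722)·0.229 = 5.187.
CV = √(exp(σ²)−1) = √(exp(0.0524)−1) = 0.232.

σ ≈ 0.229, CV ≈ 0.232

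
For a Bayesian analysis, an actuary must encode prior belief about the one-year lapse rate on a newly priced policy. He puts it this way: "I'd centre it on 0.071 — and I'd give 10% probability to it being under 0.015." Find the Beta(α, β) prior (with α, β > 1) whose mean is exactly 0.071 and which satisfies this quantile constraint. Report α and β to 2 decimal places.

With mean 0.071 fixed, write α = 0.071s, β = 0.929s where s = α+β.
Need P(θ < 0.015) = 0.1 under Beta(0.071s, 0.929s). Normal approximation: (q−m)/√(m(1−m)/s) ≈ z_{0.1} = -1.28, so s ≈ 0.071·0.929·(-1.28)²/(0.015−0.071)² = 34.5.
At s = 34.5: P(θ<0.015) ≈ 0.040. Adjusting to match 0.1 gives s ≈ 21.62.
So α = 0.071·21.62 ≈ 1.54, β = 0.929·21.62 ≈ 20.09.

α ≈ 1.54, β ≈ 20.09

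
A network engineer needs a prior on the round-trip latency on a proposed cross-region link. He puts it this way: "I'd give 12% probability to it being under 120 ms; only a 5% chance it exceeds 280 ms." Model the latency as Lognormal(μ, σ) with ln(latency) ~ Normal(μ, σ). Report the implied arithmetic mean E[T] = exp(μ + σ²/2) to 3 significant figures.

E[T] ≈ 179 ms

If T ~ Lognormal(μ,σ) then ln T ~ Normal(μ,σ), so the p-quantile of ln T is μ + z_p·σ.
ln(120) = 4.787 and ln(280) = 5.635; z_{0.12} = -1.175, z_{0.95} = 1.645.
σ = (5.635 − 4.787)/(1.645 − (-1.175)) = 0.300.
μ = 4.787 − (-1.175)·0.300 = 5.141.
E[T] = exp(μ + σ²/2) = exp(5.141 + 0.0451) = 179 ms.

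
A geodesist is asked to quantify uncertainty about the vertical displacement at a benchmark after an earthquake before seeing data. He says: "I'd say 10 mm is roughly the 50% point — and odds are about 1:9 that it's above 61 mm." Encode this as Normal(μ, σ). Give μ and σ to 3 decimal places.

The p-quantile of Normal(μ,σ) is μ + z_p·σ, with z_{0.5} = 0 and z_{0.9} = 1.282.
Eliminate σ: μ = (z₂·x₁ − z₁·x₂)/(z₂ − z₁) = (1.282·10 − (0)·61)/1.282 = 10.000.
Then σ = (x₂ − x₁)/(z₂ − z₁) = (61 − 10)/1.282 = 39.796.

μ = 10.000, σ = 39.796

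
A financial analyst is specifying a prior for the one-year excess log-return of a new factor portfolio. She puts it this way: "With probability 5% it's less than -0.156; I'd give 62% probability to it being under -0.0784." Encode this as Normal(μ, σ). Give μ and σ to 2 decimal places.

The p-quantile of Normal(μ,σ) is μ + z_p·σ, with z_{0.05} = -1.645 and z_{0.62} = 0.3055.
Eliminate σ: μ = (z₂·x₁ − z₁·x₂)/(z₂ − z₁) = (0.3055·-0.156 − (-1.645)·-0.0784)/1.95 = -0.09.
Then σ = (x₂ − x₁)/(z₂ − z₁) = (-0.0784 − -0.156)/1.95 = 0.04.

μ = -0.09, σ = 0.04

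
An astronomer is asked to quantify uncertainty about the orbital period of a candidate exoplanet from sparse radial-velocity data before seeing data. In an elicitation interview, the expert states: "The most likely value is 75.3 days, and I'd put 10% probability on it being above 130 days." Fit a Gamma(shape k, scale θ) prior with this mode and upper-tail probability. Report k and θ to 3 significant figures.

k ≈ 7.36, θ ≈ 11.8

Gamma(k,θ) with k>1 has mode (k−1)θ, so θ = 75.3/(k−1).
Need P(X < 130) = 0.9 with θ tied to k this way. Start at k = 2, θ = 75.3: P(X<130) ≈ 0.515.
Too low — raise k to concentrate. Iterating converges to k ≈ 7.36.
Then θ = 75.3/(7.36−1) ≈ 11.8.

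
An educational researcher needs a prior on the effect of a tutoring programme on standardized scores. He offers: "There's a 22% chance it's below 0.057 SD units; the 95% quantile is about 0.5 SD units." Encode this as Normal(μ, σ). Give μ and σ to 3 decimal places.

The p-quantile of Normal(μ,σ) is μ + z_p·σ, with z_{0.22} = -0.7722 and z_{0.95} = 1.645.
Eliminate σ: μ = (z₂·x₁ − z₁·x₂)/(z₂ − z₁) = (1.645·0.057 − (-0.7722)·0.5)/2.417 = 0.199.
Then σ = (x₂ − x₁)/(z₂ − z₁) = (0.5 − 0.057)/2.417 = 0.183.

μ = 0.199, σ = 0.183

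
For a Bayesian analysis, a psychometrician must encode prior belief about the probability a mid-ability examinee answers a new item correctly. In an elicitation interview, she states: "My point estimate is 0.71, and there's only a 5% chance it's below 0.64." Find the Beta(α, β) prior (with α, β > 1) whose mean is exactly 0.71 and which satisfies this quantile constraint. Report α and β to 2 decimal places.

With mean 0.71 fixed, write α = 0.71s, β = 0.29s where s = α+β.
Need P(θ < 0.64) = 0.05 under Beta(0.71s, 0.29s). Normal approximation: (q−m)/√(m(1−m)/s) ≈ z_{0.05} = -1.64, so s ≈ 0.71·0.29·(-1.64)²/(0.64−0.71)² = 113.7.
At s = 113.7: P(θ<0.64) ≈ 0.054. Adjusting to match 0.05 gives s ≈ 119.43.
So α = 0.71·119.43 ≈ 84.80, β = 0.29·119.43 ≈ 34.64.

α ≈ 84.80, β ≈ 34.64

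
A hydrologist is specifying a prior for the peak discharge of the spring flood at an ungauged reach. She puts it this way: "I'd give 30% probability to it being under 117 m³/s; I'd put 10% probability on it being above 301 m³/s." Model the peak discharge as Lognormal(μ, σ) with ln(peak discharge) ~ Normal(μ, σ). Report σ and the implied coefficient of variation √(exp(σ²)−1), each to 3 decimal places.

If T ~ Lognormal(μ,σ) then ln T ~ Normal(μ,σ), so the p-quantile of ln T is μ + z_p·σ.
ln(117) = 4.762 and ln(301) = 5.707; z_{0.3} = -0.5244, z_{0.9} = 1.282.
σ = (5.707 − 4.762)/(1.282 − (-0.5244)) = 0.523.
μ = 4.762 − (-0.5244)·0.523 = 5.037.
CV = √(exp(σ²)−1) = √(exp(0.2738)−1) = 0.561.

σ ≈ 0.523, CV ≈ 0.561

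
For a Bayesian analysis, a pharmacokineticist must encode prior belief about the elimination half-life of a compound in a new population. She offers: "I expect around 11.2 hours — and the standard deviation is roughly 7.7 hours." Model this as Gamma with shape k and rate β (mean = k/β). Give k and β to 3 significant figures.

For Gamma(k, rate β): mean = k/β, variance = k/β², so CV = 1/√k.
CV = SD/mean = 7.7/11.2 = 0.6875, hence k = 1/CV² = 2.12.
Then β = k/mean = 2.12/11.2 = 0.189.

k ≈ 2.12, β ≈ 0.189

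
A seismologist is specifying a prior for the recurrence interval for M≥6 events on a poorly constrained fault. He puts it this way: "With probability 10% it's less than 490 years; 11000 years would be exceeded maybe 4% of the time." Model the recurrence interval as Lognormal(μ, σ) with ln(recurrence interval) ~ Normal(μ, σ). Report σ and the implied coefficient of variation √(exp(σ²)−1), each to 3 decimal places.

σ ≈ 1.026, CV ≈ 1.366

If T ~ Lognormal(μ,σ) then ln T ~ Normal(μ,σ), so the p-quantile of ln T is μ + z_p·σ.
ln(490) = 6.194 and ln(11000) = 9.306; z_{0.1} = -1.282, z_{0.96} = 1.751.
σ = (9.306 − 6.194)/(1.751 − (-1.282)) = 1.026.
μ = 6.194 − (-1.282)·1.026 = 7.509.
CV = √(exp(σ²)−1) = √(exp(1.0528)−1) = 1.366.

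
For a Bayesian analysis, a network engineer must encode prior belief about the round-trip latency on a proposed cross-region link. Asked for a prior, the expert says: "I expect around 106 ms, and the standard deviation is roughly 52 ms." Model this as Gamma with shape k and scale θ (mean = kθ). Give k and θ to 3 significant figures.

For Gamma(k, scale θ): mean = kθ, variance = kθ², so CV = 1/√k.
CV = SD/mean = 52/106 = 0.4906, hence k = 1/CV² = 4.16.
Then θ = mean/k = 106/4.16 = 25.5.

k ≈ 4.16, θ ≈ 25.5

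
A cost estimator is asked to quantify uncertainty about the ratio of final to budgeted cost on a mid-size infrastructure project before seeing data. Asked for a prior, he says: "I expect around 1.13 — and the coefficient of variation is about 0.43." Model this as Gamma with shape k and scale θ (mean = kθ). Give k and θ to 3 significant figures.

For Gamma(k, scale θ): mean = kθ, variance = kθ², so CV = 1/√k.
CV = 0.43, hence k = 1/CV² = 5.41.
Then θ = mean/k = 1.13/5.41 = 0.209.

k ≈ 5.41, θ ≈ 0.209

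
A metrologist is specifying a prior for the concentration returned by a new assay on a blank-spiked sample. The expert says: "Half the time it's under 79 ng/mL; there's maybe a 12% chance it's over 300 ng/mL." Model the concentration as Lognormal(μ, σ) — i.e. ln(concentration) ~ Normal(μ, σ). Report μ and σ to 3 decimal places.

If T ~ Lognormal(μ,σ) then ln T ~ Normal(μ,σ), so the p-quantile of ln T is μ + z_p·σ.
ln(79) = 4.369 and ln(300) = 5.704; z_{0.5} = 0, z_{0.88} = 1.175.
σ = (5.704 − 4.369)/(1.175 − (0)) = 1.136.
μ = 4.369 − (0)·1.136 = 4.369.

μ ≈ 4.369, σ ≈ 1.136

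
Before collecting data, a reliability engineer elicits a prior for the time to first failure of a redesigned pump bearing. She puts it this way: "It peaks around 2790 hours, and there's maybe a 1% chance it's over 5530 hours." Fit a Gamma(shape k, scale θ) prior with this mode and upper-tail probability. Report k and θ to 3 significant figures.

k ≈ 11.5, θ ≈ 265

Gamma(k,θ) with k>1 has mode (k−1)θ, so θ = 2790/(k−1).
Need P(X < 5530) = 0.99 with θ tied to k this way. Start at k = 2, θ = 2790: P(X<5530) ≈ 0.589.
Too low — raise k to concentrate. Iterating converges to k ≈ 11.5.
Then θ = 2790/(11.5−1) ≈ 265.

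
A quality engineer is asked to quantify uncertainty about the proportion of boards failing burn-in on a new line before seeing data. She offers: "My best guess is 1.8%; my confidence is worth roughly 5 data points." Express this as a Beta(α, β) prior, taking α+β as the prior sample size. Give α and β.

α = 0.09, β = 4.91

Under the effective-sample-size interpretation, Beta(α, β) has prior mean α/(α+β) and prior sample size α+β.
So α+β = 5 and α/(α+β) = 0.018, giving α = 0.018·5 = 0.09 and β = 5 − 0.09 = 4.91.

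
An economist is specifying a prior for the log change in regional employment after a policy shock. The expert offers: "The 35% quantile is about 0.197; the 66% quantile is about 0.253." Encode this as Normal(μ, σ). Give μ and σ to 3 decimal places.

For Normal(μ,σ), the p-quantile is μ + z_p·σ. Here z_{0.35} = -0.3853, z_{0.66} = 0.4125.
So 0.197 = μ − 0.3853σ and 0.253 = μ + 0.4125σ.
Subtracting: σ = (0.253 − 0.197)/(0.4125 − (-0.3853)) = 0.070.
Then μ = 0.197 − (-0.3853)·0.070 = 0.224.

μ = 0.224, σ = 0.070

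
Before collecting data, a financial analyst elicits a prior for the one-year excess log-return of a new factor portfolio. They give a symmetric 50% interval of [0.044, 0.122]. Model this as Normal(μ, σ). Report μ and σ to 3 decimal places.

μ = 0.083, σ = 0.058

A symmetric 50% interval runs μ ± z·σ with z = 0.6745.
Half-width = 0.039, so σ = 0.039/0.6745 = 0.058.
μ is the interval midpoint, 0.083.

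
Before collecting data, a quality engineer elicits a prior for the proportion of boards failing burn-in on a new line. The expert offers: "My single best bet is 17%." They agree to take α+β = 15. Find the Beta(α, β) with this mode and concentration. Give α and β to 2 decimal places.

α = 3.21, β = 11.79

For α,β > 1 the Beta mode is (α−1)/(α+β−2). With α+β = 15, the mode is (α−1)/13.
Set (α−1)/13 = 0.17 → α = 1 + 0.17·13 = 3.21.
β = 15 − α = 11.79.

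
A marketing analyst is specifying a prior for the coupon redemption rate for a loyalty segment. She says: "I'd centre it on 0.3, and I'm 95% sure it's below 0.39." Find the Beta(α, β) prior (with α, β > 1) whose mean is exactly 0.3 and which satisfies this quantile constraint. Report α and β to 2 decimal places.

α ≈ 22.25, β ≈ 51.92

With mean 0.3 fixed, write α = 0.3s, β = 0.7s where s = α+β.
Need P(θ < 0.39) = 0.95 under Beta(0.3s, 0.7s). Normal approximation: (q−m)/√(m(1−m)/s) ≈ z_{0.95} = 1.64, so s ≈ 0.3·0.7·(1.64)²/(0.39−0.3)² = 70.1.
At s = 70.1: P(θ<0.39) ≈ 0.945. Adjusting to match 0.95 gives s ≈ 74.17.
So α = 0.3·74.17 ≈ 22.25, β = 0.7·74.17 ≈ 51.92.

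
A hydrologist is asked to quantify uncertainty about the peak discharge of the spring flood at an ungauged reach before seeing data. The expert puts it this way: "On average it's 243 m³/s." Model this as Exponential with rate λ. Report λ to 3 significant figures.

λ ≈ 0.00412

Exponential mean = 1/λ, so λ = 1/243.0 = 0.00412.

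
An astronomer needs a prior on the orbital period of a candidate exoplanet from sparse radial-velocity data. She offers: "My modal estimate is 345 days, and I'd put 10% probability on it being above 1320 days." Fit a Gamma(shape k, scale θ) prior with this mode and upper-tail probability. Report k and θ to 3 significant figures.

Gamma(k,θ) with k>1 has mode (k−1)θ, so θ = 345/(k−1).
Need P(X < 1320) = 0.9 with θ tied to k this way. Start at k = 2, θ = 345: P(X<1320) ≈ 0.895.
Too low — raise k to concentrate. Iterating converges to k ≈ 2.03.
Then θ = 345/(2.03−1) ≈ 336.

k ≈ 2.03, θ ≈ 336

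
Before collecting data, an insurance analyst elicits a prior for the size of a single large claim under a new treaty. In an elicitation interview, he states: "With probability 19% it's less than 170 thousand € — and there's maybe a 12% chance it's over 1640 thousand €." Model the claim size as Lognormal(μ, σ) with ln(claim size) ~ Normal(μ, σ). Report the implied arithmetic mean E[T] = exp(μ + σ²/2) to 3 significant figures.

If T ~ Lognormal(μ,σ) then ln T ~ Normal(μ,σ), so the p-quantile of ln T is μ + z_p·σ.
ln(170) = 5.136 and ln(1640) = 7.402; z_{0.19} = -0.8779, z_{0.88} = 1.175.
σ = (7.402 − 5.136)/(1.175 − (-0.8779)) = 1.104.
μ = 5.136 − (-0.8779)·1.104 = 6.105.
E[T] = exp(μ + σ²/2) = exp(6.105 + 0.6096) = 824 thousand €.

E[T] ≈ 824 thousand €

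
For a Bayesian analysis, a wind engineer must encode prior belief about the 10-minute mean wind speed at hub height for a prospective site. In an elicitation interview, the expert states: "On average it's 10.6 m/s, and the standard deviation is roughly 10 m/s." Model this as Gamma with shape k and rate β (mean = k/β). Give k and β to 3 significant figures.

k ≈ 1.12, β ≈ 0.106

For Gamma(k, rate β): mean = k/β, variance = k/β², so CV = 1/√k.
CV = SD/mean = 10/10.6 = 0.9434, hence k = 1/CV² = 1.12.
Then β = k/mean = 1.12/10.6 = 0.106.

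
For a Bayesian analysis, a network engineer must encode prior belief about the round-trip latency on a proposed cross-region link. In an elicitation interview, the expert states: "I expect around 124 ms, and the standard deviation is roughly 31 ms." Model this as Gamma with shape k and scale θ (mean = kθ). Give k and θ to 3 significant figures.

k ≈ 16, θ ≈ 7.75

For Gamma(k, scale θ): mean = kθ, variance = kθ², so CV = 1/√k.
CV = SD/mean = 31/124 = 0.25, hence k = 1/CV² = 16.
Then θ = mean/k = 124/16 = 7.75.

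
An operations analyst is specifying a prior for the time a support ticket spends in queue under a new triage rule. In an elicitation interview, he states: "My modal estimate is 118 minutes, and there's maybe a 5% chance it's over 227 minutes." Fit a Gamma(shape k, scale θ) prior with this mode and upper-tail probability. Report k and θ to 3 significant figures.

Gamma(k,θ) with k>1 has mode (k−1)θ, so θ = 118/(k−1).
Need P(X < 227) = 0.95 with θ tied to k this way. Start at k = 2, θ = 118: P(X<227) ≈ 0.573.
Too low — raise k to concentrate. Iterating converges to k ≈ 7.49.
Then θ = 118/(7.49−1) ≈ 18.2.

k ≈ 7.49, θ ≈ 18.2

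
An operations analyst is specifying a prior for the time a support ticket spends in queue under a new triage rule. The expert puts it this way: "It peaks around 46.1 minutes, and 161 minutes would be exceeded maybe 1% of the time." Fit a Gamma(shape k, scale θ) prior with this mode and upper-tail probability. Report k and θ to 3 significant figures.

k ≈ 3.77, θ ≈ 16.6

Gamma(k,θ) with k>1 has mode (k−1)θ, so θ = 46.1/(k−1).
Need P(X < 161) = 0.99 with θ tied to k this way. Start at k = 2, θ = 46.1: P(X<161) ≈ 0.863.
Too low — raise k to concentrate. Iterating converges to k ≈ 3.77.
Then θ = 46.1/(3.77−1) ≈ 16.6.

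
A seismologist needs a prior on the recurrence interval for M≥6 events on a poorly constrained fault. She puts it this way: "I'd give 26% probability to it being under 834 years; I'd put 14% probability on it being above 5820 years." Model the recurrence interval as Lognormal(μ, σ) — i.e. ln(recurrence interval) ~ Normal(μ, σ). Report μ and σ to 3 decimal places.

μ ≈ 7.451, σ ≈ 1.127

If T ~ Lognormal(μ,σ) then ln T ~ Normal(μ,σ), so the p-quantile of ln T is μ + z_p·σ.
ln(834) = 6.726 and ln(5820) = 8.669; z_{0.26} = -0.6433, z_{0.86} = 1.08.
σ = (8.669 − 6.726)/(1.08 − (-0.6433)) = 1.127.
μ = 6.726 − (-0.6433)·1.127 = 7.451.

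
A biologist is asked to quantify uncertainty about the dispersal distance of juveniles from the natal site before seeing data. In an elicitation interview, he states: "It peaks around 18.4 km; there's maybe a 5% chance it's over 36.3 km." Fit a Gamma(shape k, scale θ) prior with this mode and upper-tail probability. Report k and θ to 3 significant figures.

k ≈ 7.01, θ ≈ 3.06

Gamma(k,θ) with k>1 has mode (k−1)θ, so θ = 18.4/(k−1).
Need P(X < 36.3) = 0.95 with θ tied to k this way. Start at k = 2, θ = 18.4: P(X<36.3) ≈ 0.587.
Too low — raise k to concentrate. Iterating converges to k ≈ 7.01.
Then θ = 18.4/(7.01−1) ≈ 3.06.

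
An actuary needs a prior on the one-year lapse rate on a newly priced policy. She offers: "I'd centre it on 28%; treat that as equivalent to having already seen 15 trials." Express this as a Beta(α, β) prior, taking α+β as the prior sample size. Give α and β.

α = 4.2, β = 10.8

Under the effective-sample-size interpretation, Beta(α, β) has prior mean α/(α+β) and prior sample size α+β.
So α+β = 15 and α/(α+β) = 0.28, giving α = 0.28·15 = 4.2 and β = 15 − 4.2 = 10.8.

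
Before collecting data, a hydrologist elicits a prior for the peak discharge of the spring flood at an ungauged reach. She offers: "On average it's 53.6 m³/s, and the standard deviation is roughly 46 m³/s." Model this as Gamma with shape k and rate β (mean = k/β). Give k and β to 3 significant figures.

k ≈ 1.36, β ≈ 0.0253

For Gamma(k, rate β): mean = k/β, variance = k/β², so CV = 1/√k.
CV = SD/mean = 46/53.6 = 0.8582, hence k = 1/CV² = 1.36.
Then β = k/mean = 1.36/53.6 = 0.0253.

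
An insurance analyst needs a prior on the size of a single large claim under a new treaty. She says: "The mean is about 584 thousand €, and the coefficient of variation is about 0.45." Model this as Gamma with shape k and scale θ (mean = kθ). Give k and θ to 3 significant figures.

k ≈ 4.94, θ ≈ 118

For Gamma(k, scale θ): mean = kθ, variance = kθ², so CV = 1/√k.
CV = 0.45, hence k = 1/CV² = 4.94.
Then θ = mean/k = 584/4.94 = 118.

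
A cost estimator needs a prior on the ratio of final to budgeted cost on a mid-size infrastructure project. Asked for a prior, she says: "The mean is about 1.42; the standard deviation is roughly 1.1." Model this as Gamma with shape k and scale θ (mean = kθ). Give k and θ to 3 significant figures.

k ≈ 1.67, θ ≈ 0.852

For Gamma(k, scale θ): mean = kθ, variance = kθ², so CV = 1/√k.
CV = SD/mean = 1.1/1.42 = 0.7746, hence k = 1/CV² = 1.67.
Then θ = mean/k = 1.42/1.67 = 0.852.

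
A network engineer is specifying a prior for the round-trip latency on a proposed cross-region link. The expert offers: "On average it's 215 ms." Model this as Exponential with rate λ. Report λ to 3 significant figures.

λ ≈ 0.00465

Exponential mean = 1/λ, so λ = 1/215.0 = 0.00465.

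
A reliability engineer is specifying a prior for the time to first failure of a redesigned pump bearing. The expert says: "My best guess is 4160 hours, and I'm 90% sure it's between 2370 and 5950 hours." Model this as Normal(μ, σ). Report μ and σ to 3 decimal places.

μ = 4160.000, σ = 1088.243

A symmetric 90% interval runs μ ± z·σ with z = 1.645.
Half-width = 1790, so σ = 1790/1.645 = 1088.243.
μ is the stated best guess, 4160.000.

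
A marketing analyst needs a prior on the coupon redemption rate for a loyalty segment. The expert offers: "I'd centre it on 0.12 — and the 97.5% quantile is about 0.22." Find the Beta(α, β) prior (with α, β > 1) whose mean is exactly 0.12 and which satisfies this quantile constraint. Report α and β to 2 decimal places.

α ≈ 6.25, β ≈ 45.84

With mean 0.12 fixed, write α = 0.12s, β = 0.88s where s = α+β.
Need P(θ < 0.22) = 0.975 under Beta(0.12s, 0.88s). Normal approximation: (q−m)/√(m(1−m)/s) ≈ z_{0.975} = 1.96, so s ≈ 0.12·0.88·(1.96)²/(0.22−0.12)² = 40.6.
At s = 40.6: P(θ<0.22) ≈ 0.960. Adjusting to match 0.975 gives s ≈ 52.09.
So α = 0.12·52.09 ≈ 6.25, β = 0.88·52.09 ≈ 45.84.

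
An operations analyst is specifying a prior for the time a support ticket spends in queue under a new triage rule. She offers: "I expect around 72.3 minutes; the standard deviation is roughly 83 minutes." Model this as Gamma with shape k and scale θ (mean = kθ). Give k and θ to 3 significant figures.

For Gamma(k, scale θ): mean = kθ, variance = kθ², so CV = 1/√k.
CV = SD/mean = 83/72.3 = 1.148, hence k = 1/CV² = 0.759.
Then θ = mean/k = 72.3/0.759 = 95.3.

k ≈ 0.759, θ ≈ 95.3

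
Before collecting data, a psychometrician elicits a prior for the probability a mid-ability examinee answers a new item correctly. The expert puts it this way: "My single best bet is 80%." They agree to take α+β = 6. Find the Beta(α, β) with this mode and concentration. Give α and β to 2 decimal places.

α = 4.20, β = 1.80

For α,β > 1 the Beta mode is (α−1)/(α+β−2). With α+β = 6, the mode is (α−1)/4.
Set (α−1)/4 = 0.8 → α = 1 + 0.8·4 = 4.20.
β = 6 − α = 1.80.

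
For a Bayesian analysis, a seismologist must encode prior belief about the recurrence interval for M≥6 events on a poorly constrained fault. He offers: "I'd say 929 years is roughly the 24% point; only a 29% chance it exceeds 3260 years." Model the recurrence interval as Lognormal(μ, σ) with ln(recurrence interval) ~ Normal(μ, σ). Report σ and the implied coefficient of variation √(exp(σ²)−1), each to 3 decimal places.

σ ≈ 0.997, CV ≈ 1.304

If T ~ Lognormal(μ,σ) then ln T ~ Normal(μ,σ), so the p-quantile of ln T is μ + z_p·σ.
ln(929) = 6.834 and ln(3260) = 8.089; z_{0.24} = -0.7063, z_{0.71} = 0.5534.
σ = (8.089 − 6.834)/(0.5534 − (-0.7063)) = 0.997.
μ = 6.834 − (-0.7063)·0.997 = 7.538.
CV = √(exp(σ²)−1) = √(exp(0.9932)−1) = 1.304.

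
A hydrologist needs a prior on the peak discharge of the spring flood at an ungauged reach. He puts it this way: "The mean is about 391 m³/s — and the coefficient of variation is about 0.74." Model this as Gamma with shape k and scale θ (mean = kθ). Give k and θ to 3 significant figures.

k ≈ 1.83, θ ≈ 214

For Gamma(k, scale θ): mean = kθ, variance = kθ², so CV = 1/√k.
CV = 0.74, hence k = 1/CV² = 1.83.
Then θ = mean/k = 391/1.83 = 214.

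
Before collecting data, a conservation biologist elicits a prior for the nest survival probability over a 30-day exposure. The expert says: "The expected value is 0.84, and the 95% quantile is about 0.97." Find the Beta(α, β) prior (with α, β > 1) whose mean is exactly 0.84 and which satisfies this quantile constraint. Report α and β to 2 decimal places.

α ≈ 10.00, β ≈ 1.91

With mean 0.84 fixed, write α = 0.84s, β = 0.16s where s = α+β.
Need P(θ < 0.97) = 0.95 under Beta(0.84s, 0.16s). Normal approximation: (q−m)/√(m(1−m)/s) ≈ z_{0.95} = 1.64, so s ≈ 0.84·0.16·(1.64)²/(0.97−0.84)² = 21.5.
At s = 21.5: P(θ<0.97) ≈ 0.991. Adjusting to match 0.95 gives s ≈ 11.91.
So α = 0.84·11.91 ≈ 10.00, β = 0.16·11.91 ≈ 1.91.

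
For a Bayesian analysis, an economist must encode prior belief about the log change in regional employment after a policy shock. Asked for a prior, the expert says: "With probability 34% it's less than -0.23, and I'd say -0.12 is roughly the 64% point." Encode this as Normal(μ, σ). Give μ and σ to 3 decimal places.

μ = -0.171, σ = 0.143

The p-quantile of Normal(μ,σ) is μ + z_p·σ, with z_{0.34} = -0.4125 and z_{0.64} = 0.3585.
Eliminate σ: μ = (z₂·x₁ − z₁·x₂)/(z₂ − z₁) = (0.3585·-0.23 − (-0.4125)·-0.12)/0.7709 = -0.171.
Then σ = (x₂ − x₁)/(z₂ − z₁) = (-0.12 − -0.23)/0.7709 = 0.143.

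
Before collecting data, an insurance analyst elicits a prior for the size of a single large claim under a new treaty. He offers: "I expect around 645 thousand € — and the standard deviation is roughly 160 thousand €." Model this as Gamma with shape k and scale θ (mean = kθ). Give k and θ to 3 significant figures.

k ≈ 16.3, θ ≈ 39.7

For Gamma(k, scale θ): mean = kθ, variance = kθ², so CV = 1/√k.
CV = SD/mean = 160/645 = 0.2481, hence k = 1/CV² = 16.3.
Then θ = mean/k = 645/16.3 = 39.7.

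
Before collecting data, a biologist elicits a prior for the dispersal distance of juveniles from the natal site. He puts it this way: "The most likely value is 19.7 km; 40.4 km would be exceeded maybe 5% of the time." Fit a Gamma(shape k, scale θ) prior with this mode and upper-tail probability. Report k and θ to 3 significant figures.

Gamma(k,θ) with k>1 has mode (k−1)θ, so θ = 19.7/(k−1).
Need P(X < 40.4) = 0.95 with θ tied to k this way. Start at k = 2, θ = 19.7: P(X<40.4) ≈ 0.608.
Too low — raise k to concentrate. Iterating converges to k ≈ 6.36.
Then θ = 19.7/(6.36−1) ≈ 3.67.

k ≈ 6.36, θ ≈ 3.67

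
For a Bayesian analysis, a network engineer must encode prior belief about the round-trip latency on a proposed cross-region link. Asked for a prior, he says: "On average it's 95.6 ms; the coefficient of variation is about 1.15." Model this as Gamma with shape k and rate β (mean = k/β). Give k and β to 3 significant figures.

For Gamma(k, rate β): mean = k/β, variance = k/β², so CV = 1/√k.
CV = 1.15, hence k = 1/CV² = 0.756.
Then β = k/mean = 0.756/95.6 = 0.00791.

k ≈ 0.756, β ≈ 0.00791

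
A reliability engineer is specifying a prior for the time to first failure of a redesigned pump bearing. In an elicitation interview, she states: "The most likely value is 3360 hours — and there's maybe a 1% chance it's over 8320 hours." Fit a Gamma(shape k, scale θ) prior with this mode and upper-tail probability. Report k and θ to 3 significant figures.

k ≈ 6.72, θ ≈ 587

Gamma(k,θ) with k>1 has mode (k−1)θ, so θ = 3360/(k−1).
Need P(X < 8320) = 0.99 with θ tied to k this way. Start at k = 2, θ = 3360: P(X<8320) ≈ 0.708.
Too low — raise k to concentrate. Iterating converges to k ≈ 6.72.
Then θ = 3360/(6.72−1) ≈ 587.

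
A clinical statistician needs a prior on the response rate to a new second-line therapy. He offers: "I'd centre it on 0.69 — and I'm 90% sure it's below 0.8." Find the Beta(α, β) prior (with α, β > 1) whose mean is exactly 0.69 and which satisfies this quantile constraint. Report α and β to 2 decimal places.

α ≈ 18.54, β ≈ 8.33

With mean 0.69 fixed, write α = 0.69s, β = 0.31s where s = α+β.
Need P(θ < 0.8) = 0.9 under Beta(0.69s, 0.31s). Normal approximation: (q−m)/√(m(1−m)/s) ≈ z_{0.9} = 1.28, so s ≈ 0.69·0.31·(1.28)²/(0.8−0.69)² = 29.0.
At s = 29.0: P(θ<0.8) ≈ 0.909. Adjusting to match 0.9 gives s ≈ 26.88.
So α = 0.69·26.88 ≈ 18.54, β = 0.31·26.88 ≈ 8.33.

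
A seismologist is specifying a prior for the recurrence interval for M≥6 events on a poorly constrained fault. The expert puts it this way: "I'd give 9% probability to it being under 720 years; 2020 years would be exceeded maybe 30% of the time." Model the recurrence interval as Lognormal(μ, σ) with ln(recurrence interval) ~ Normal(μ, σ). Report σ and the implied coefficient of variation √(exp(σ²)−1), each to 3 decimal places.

If T ~ Lognormal(μ,σ) then ln T ~ Normal(μ,σ), so the p-quantile of ln T is μ + z_p·σ.
ln(720) = 6.579 and ln(2020) = 7.611; z_{0.09} = -1.341, z_{0.7} = 0.5244.
σ = (7.611 − 6.579)/(0.5244 − (-1.341)) = 0.553.
μ = 6.579 − (-1.341)·0.553 = 7.321.
CV = √(exp(σ²)−1) = √(exp(0.3059)−1) = 0.598.

σ ≈ 0.553, CV ≈ 0.598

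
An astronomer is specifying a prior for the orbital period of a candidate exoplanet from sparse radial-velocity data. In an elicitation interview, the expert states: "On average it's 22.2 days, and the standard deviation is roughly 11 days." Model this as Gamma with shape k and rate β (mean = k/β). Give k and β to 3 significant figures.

k ≈ 4.07, β ≈ 0.183

For Gamma(k, rate β): mean = k/β, variance = k/β², so CV = 1/√k.
CV = SD/mean = 11/22.2 = 0.4955, hence k = 1/CV² = 4.07.
Then β = k/mean = 4.07/22.2 = 0.183.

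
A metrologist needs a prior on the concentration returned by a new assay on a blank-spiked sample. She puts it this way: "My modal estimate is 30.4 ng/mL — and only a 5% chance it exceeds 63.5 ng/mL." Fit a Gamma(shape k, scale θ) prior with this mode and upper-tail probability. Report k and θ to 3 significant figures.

Gamma(k,θ) with k>1 has mode (k−1)θ, so θ = 30.4/(k−1).
Need P(X < 63.5) = 0.95 with θ tied to k this way. Start at k = 2, θ = 30.4: P(X<63.5) ≈ 0.618.
Too low — raise k to concentrate. Iterating converges to k ≈ 6.09.
Then θ = 30.4/(6.09−1) ≈ 5.97.

k ≈ 6.09, θ ≈ 5.97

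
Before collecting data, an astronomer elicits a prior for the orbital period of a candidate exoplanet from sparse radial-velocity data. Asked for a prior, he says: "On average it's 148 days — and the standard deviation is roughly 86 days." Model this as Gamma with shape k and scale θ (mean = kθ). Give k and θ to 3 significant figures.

k ≈ 2.96, θ ≈ 50

For Gamma(k, scale θ): mean = kθ, variance = kθ², so CV = 1/√k.
CV = SD/mean = 86/148 = 0.5811, hence k = 1/CV² = 2.96.
Then θ = mean/k = 148/2.96 = 50.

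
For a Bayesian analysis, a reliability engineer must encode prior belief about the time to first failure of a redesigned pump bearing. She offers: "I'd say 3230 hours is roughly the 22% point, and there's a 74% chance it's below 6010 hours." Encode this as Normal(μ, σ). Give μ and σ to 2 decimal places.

μ = 4746.52, σ = 1963.92

The p-quantile of Normal(μ,σ) is μ + z_p·σ, with z_{0.22} = -0.7722 and z_{0.74} = 0.6433.
Eliminate σ: μ = (z₂·x₁ − z₁·x₂)/(z₂ − z₁) = (0.6433·3230 − (-0.7722)·6010)/1.416 = 4746.52.
Then σ = (x₂ − x₁)/(z₂ − z₁) = (6010 − 3230)/1.416 = 1963.92.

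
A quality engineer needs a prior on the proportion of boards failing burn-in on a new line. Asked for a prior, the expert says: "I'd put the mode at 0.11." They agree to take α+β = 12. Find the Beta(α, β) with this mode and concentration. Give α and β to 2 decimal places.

For α,β > 1 the Beta mode is (α−1)/(α+β−2). With α+β = 12, the mode is (α−1)/10.
Set (α−1)/10 = 0.11 → α = 1 + 0.11·10 = 2.10.
β = 12 − α = 9.90.

α = 2.10, β = 9.90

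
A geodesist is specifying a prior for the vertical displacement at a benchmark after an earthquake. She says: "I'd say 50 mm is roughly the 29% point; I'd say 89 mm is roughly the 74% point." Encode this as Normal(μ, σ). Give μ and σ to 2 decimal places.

For Normal(μ,σ), the p-quantile is μ + z_p·σ. Here z_{0.29} = -0.5534, z_{0.74} = 0.6433.
So 50 = μ − 0.5534σ and 89 = μ + 0.6433σ.
Subtracting: σ = (89 − 50)/(0.6433 − (-0.5534)) = 32.59.
Then μ = 50 − (-0.5534)·32.59 = 68.03.

μ = 68.03, σ = 32.59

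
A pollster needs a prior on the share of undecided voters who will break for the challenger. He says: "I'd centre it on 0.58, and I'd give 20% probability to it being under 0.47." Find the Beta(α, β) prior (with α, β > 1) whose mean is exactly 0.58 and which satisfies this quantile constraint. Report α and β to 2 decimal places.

α ≈ 8.18, β ≈ 5.92

With mean 0.58 fixed, write α = 0.58s, β = 0.42s where s = α+β.
Need P(θ < 0.47) = 0.2 under Beta(0.58s, 0.42s). Normal approximation: (q−m)/√(m(1−m)/s) ≈ z_{0.2} = -0.842, so s ≈ 0.58·0.42·(-0.842)²/(0.47−0.58)² = 14.3.
At s = 14.3: P(θ<0.47) ≈ 0.199. Adjusting to match 0.2 gives s ≈ 14.10.
So α = 0.58·14.10 ≈ 8.18, β = 0.42·14.10 ≈ 5.92.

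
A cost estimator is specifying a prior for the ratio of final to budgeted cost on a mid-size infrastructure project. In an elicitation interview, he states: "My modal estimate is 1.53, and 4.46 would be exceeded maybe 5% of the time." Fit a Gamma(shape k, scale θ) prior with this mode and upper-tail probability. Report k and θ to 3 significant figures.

k ≈ 3.33, θ ≈ 0.658

Gamma(k,θ) with k>1 has mode (k−1)θ, so θ = 1.53/(k−1).
Need P(X < 4.46) = 0.95 with θ tied to k this way. Start at k = 2, θ = 1.53: P(X<4.46) ≈ 0.788.
Too low — raise k to concentrate. Iterating converges to k ≈ 3.33.
Then θ = 1.53/(3.33−1) ≈ 0.658.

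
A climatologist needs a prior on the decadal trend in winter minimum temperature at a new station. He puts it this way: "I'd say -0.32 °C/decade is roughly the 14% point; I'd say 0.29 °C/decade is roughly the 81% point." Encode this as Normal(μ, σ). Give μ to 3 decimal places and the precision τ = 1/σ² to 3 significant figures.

For Normal(μ,σ), the p-quantile is μ + z_p·σ. Here z_{0.14} = -1.08, z_{0.81} = 0.8779.
So -0.32 = μ − 1.08σ and 0.29 = μ + 0.8779σ.
Subtracting: σ = (0.29 − -0.32)/(0.8779 − (-1.08)) = 0.312.
Then μ = -0.32 − (-1.08)·0.312 = 0.017.
Precision τ = 1/σ² = 1/0.3115² = 10.3.

μ = 0.017, τ = 10.3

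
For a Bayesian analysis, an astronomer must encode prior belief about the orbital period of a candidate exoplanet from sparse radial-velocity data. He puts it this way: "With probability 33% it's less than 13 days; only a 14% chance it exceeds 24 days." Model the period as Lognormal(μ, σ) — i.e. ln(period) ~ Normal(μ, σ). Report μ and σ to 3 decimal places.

If T ~ Lognormal(μ,σ) then ln T ~ Normal(μ,σ), so the p-quantile of ln T is μ + z_p·σ.
ln(13) = 2.565 and ln(24) = 3.178; z_{0.33} = -0.4399, z_{0.86} = 1.08.
σ = (3.178 − 2.565)/(1.08 − (-0.4399)) = 0.403.
μ = 2.565 − (-0.4399)·0.403 = 2.742.

μ ≈ 2.742, σ ≈ 0.403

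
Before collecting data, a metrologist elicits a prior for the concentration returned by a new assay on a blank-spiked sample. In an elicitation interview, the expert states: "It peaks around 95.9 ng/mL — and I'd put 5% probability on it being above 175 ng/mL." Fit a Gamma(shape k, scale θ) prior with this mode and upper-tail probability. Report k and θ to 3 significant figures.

k ≈ 8.7, θ ≈ 12.5

Gamma(k,θ) with k>1 has mode (k−1)θ, so θ = 95.9/(k−1).
Need P(X < 175) = 0.95 with θ tied to k this way. Start at k = 2, θ = 95.9: P(X<175) ≈ 0.545.
Too low — raise k to concentrate. Iterating converges to k ≈ 8.7.
Then θ = 95.9/(8.7−1) ≈ 12.5.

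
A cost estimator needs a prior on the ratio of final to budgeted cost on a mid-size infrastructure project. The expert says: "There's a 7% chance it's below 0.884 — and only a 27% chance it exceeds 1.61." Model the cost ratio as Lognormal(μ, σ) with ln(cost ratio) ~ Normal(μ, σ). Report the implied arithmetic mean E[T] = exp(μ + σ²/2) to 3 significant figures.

If T ~ Lognormal(μ,σ) then ln T ~ Normal(μ,σ), so the p-quantile of ln T is μ + z_p·σ.
ln(0.884) = -0.1233 and ln(1.61) = 0.4762; z_{0.07} = -1.476, z_{0.73} = 0.6128.
σ = (0.4762 − -0.1233)/(0.6128 − (-1.476)) = 0.287.
μ = -0.1233 − (-1.476)·0.287 = 0.300.
E[T] = exp(μ + σ²/2) = exp(0.300 + 0.0412) = 1.41.

E[T] ≈ 1.41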